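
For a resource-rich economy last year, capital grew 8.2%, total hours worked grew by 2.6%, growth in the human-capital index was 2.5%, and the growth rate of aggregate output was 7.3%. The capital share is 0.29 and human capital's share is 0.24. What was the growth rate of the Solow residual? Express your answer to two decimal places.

Labor's share = 1 − 0.29 − 0.24 = 0.47.
Capital: 0.29 × 8.2 = 2.378 pp.
The human-capital index: 0.24 × 2.5 = 0.6 pp.
Total hours worked: 0.47 × 2.6 = 1.222 pp.
TFP growth = 7.3 − 4.2 = 3.1%.

3.10%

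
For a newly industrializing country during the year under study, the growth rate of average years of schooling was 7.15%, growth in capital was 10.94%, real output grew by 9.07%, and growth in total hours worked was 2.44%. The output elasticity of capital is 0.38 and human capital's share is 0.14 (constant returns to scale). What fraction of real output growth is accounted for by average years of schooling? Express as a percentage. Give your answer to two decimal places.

Average years of schooling contributed 0.14 × 7.15 = 1.001 pp.
Share of growth = 1.001 / 9.07 × 100 = 11.0364%.

11.04%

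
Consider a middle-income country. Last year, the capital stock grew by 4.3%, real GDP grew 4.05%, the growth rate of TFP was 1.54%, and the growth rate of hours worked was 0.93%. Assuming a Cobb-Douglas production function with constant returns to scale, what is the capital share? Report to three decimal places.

gY = gA + α·gK + (1−α)·gL, so gY − gA − gL = α(gK − gL).
4.05 − 1.54 − 0.93 = α × (4.3 − 0.93).
1.58 = 3.37 α, so α = 0.46884.

The capital share is 0.469.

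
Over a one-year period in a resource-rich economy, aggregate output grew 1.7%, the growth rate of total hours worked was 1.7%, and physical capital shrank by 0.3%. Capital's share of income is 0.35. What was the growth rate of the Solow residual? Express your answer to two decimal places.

Labor's share = 1 − 0.35 = 0.65.
Physical capital: 0.35 × (-0.3) = -0.105 pp.
Total hours worked: 0.65 × 1.7 = 1.105 pp.
TFP growth = 1.7 − 1 = 0.7%.

0.70%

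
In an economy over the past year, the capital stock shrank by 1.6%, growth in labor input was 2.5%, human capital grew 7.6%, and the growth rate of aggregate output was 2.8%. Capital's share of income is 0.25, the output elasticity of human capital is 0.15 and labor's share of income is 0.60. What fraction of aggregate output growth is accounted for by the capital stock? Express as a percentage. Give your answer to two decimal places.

The capital stock accounted for -14.29% of growth.

The capital stock contributed 0.25 × (-1.6) = -0.4 pp.
Share of growth = -0.4 / 2.8 × 100 = -14.2857%.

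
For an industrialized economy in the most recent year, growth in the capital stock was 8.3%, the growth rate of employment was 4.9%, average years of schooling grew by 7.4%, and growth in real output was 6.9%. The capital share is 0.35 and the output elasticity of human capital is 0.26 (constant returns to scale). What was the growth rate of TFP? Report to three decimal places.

Labor's share = 1 − 0.35 − 0.26 = 0.39.
The capital stock: 0.35 × 8.3 = 2.905 pp.
Average years of schooling: 0.26 × 7.4 = 1.924 pp.
Employment: 0.39 × 4.9 = 1.911 pp.
TFP growth = 6.9 − 6.74 = 0.16%.

TFP growth was 0.160%.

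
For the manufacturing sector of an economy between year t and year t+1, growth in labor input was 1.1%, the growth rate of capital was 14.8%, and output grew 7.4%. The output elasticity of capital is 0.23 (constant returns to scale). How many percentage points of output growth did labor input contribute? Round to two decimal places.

Labor's share = 1 − 0.23 = 0.77.
Contribution = share × growth = 0.77 × 1.1 = 0.847 pp.

0.85 percentage points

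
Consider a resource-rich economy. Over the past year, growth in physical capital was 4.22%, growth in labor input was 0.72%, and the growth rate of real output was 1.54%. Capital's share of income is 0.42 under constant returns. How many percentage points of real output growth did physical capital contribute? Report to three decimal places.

Contribution = share × growth = 0.42 × 4.22 = 1.7724 pp.

1.772 percentage points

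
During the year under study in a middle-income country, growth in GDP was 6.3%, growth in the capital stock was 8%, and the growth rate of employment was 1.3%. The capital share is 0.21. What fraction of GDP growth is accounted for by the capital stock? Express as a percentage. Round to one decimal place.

The capital stock contributed 0.21 × 8 = 1.68 pp.
Share of growth = 1.68 / 6.3 × 100 = 26.667%.

The capital stock accounted for 26.7% of growth.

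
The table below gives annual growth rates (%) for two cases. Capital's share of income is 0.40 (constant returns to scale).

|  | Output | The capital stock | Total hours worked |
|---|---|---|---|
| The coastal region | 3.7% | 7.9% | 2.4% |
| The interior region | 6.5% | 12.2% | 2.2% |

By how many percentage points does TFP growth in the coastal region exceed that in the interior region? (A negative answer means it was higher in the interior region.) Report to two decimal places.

Labor's share = 1 − 0.4 = 0.6.
The coastal region: TFP = 3.7 − 3.16 − 1.44 = -0.9%.
The interior region: TFP = 6.5 − 4.88 − 1.32 = 0.3%.
Difference = -0.9 − (0.3) = -1.2 pp.

-1.20 percentage points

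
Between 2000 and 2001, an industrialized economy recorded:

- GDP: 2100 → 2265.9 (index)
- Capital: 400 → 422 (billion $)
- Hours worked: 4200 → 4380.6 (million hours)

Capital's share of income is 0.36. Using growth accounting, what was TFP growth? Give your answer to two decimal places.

GDP growth = (2265.9 − 2100) / 2100 = 7.9%.
Capital growth = (422 − 400) / 400 = 5.5%.
Hours worked growth = (4380.6 − 4200) / 4200 = 4.3%.
Labor's share = 1 − 0.36 = 0.64.
Capital: 0.36 × 5.5 = 1.98 pp.
Hours worked: 0.64 × 4.3 = 2.752 pp.
TFP growth = 7.9 − 4.732 = 3.168%.

3.17%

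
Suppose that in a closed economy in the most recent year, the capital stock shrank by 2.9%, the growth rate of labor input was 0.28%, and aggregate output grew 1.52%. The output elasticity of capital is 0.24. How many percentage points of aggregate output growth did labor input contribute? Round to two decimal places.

Labor's share = 1 − 0.24 = 0.76.
Contribution = share × growth = 0.76 × 0.28 = 0.2128 pp.

0.21 percentage points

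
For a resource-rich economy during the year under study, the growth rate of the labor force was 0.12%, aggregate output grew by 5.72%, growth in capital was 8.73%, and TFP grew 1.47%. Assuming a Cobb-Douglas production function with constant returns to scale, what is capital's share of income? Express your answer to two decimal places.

gY = gA + α·gK + (1−α)·gL, so gY − gA − gL = α(gK − gL).
5.72 − 1.47 − 0.12 = α × (8.73 − 0.12).
4.13 = 8.61 α, so α = 0.4797.

Capital's share of income is 0.48.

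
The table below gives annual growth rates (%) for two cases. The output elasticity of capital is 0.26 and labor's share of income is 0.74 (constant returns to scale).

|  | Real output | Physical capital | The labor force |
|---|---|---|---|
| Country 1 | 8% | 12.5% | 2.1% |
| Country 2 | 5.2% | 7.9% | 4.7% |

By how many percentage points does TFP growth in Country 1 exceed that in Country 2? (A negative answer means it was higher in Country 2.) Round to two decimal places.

3.53 percentage points

Labor's share = 1 − 0.26 = 0.74.
Country 1: TFP = 8 − 3.25 − 1.554 = 3.196%.
Country 2: TFP = 5.2 − 2.054 − 3.478 = -0.332%.
Difference = 3.196 − (-0.332) = 3.528 pp.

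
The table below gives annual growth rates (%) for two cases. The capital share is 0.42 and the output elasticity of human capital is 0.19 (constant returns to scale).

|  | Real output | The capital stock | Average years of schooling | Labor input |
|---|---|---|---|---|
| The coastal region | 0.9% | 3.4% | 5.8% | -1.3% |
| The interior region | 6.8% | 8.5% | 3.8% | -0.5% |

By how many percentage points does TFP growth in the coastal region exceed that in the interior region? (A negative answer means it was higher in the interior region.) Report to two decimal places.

Labor's share = 1 − 0.42 − 0.19 = 0.39.
The coastal region: TFP = 0.9 − 1.428 − 1.102 + 0.507 = -1.123%.
The interior region: TFP = 6.8 − 3.57 − 0.722 + 0.195 = 2.703%.
Difference = -1.123 − (2.703) = -3.826 pp.

-3.83 percentage points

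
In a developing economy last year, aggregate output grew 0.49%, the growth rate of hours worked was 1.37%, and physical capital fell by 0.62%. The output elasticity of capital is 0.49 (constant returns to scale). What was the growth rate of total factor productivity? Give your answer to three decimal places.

Labor's share = 1 − 0.49 = 0.51.
Physical capital: 0.49 × (-0.62) = -0.3038 pp.
Hours worked: 0.51 × 1.37 = 0.6987 pp.
TFP growth = 0.49 − 0.3949 = 0.0951%.

Total factor productivity grew 0.095%.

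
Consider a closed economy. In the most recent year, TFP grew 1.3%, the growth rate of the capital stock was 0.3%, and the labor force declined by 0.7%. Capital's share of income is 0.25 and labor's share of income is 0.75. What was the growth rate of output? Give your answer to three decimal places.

0.850%

Labor's share = 1 − 0.25 = 0.75.
The capital stock: 0.25 × 0.3 = 0.075 pp.
The labor force: 0.75 × (-0.7) = -0.525 pp.
Output growth = 1.3 + (-0.45) = 0.85%.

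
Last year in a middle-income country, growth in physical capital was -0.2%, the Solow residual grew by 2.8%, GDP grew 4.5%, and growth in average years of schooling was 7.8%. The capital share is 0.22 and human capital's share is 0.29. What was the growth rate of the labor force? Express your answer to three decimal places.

-1.057%

Labor's share = 1 − 0.22 − 0.29 = 0.49.
gY = gA + 0.22×(-0.2) + 0.29×7.8 + 0.49×g.
0.49×g = 4.5 − 2.8 − 2.218 = -0.518.
g = -0.518 / 0.49 = -1.05714%.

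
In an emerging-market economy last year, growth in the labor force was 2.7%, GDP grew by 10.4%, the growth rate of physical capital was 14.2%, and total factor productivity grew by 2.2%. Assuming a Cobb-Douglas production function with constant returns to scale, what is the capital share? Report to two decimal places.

gY = gA + α·gK + (1−α)·gL, so gY − gA − gL = α(gK − gL).
10.4 − 2.2 − 2.7 = α × (14.2 − 2.7).
5.5 = 11.5 α, so α = 0.4783.

α = 0.48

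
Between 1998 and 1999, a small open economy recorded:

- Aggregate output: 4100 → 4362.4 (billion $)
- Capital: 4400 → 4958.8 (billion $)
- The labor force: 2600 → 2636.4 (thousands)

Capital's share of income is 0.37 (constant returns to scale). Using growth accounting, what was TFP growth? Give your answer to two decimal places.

Aggregate output growth = (4362.4 − 4100) / 4100 = 6.4%.
Capital growth = (4958.8 − 4400) / 4400 = 12.7%.
The labor force growth = (2636.4 − 2600) / 2600 = 1.4%.
Labor's share = 1 − 0.37 = 0.63.
Capital: 0.37 × 12.7 = 4.699 pp.
The labor force: 0.63 × 1.4 = 0.882 pp.
TFP growth = 6.4 − 5.581 = 0.819%.

0.82%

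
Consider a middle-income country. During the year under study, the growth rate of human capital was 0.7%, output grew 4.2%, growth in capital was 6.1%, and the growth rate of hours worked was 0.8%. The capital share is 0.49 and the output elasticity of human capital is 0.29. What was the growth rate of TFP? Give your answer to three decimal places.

TFP growth was 0.832%.

Labor's share = 1 − 0.49 − 0.29 = 0.22.
Capital: 0.49 × 6.1 = 2.989 pp.
Human capital: 0.29 × 0.7 = 0.203 pp.
Hours worked: 0.22 × 0.8 = 0.176 pp.
TFP growth = 4.2 − 3.368 = 0.832%.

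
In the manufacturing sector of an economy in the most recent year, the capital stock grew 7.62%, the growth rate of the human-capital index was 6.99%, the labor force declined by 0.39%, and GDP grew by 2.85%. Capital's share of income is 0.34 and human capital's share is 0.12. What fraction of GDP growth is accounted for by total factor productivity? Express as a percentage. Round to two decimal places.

Total factor productivity accounted for -12.95% of growth.

Labor's share = 1 − 0.34 − 0.12 = 0.54.
The capital stock: 0.34 × 7.62 = 2.5908 pp.
The human-capital index: 0.12 × 6.99 = 0.8388 pp.
The labor force: 0.54 × (-0.39) = -0.2106 pp.
TFP growth = 2.85 − 3.219 = -0.369%.
TFP share of growth = -0.369 / 2.85 × 100 = -12.9474%.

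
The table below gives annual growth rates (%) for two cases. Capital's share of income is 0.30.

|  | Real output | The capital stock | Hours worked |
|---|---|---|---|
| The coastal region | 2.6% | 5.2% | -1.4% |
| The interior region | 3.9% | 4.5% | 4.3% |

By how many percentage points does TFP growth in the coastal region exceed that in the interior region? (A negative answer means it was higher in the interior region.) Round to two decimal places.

Labor's share = 1 − 0.3 = 0.7.
The coastal region: TFP = 2.6 − 1.56 + 0.98 = 2.02%.
The interior region: TFP = 3.9 − 1.35 − 3.01 = -0.46%.
Difference = 2.02 − (-0.46) = 2.48 pp.

2.48 percentage points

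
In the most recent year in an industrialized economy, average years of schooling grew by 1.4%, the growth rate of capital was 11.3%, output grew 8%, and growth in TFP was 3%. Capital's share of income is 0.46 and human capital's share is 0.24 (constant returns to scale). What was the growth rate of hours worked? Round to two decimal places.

Labor's share = 1 − 0.46 − 0.24 = 0.3.
gY = gA + 0.46×11.3 + 0.24×1.4 + 0.3×g.
0.3×g = 8 − 3 − 5.534 = -0.534.
g = -0.534 / 0.3 = -1.78%.

-1.78%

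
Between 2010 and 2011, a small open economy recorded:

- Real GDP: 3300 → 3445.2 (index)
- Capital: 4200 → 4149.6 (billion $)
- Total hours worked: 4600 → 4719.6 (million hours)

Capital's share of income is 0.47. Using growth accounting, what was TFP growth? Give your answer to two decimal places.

Real GDP growth = (3445.2 − 3300) / 3300 = 4.4%.
Capital growth = (4149.6 − 4200) / 4200 = -1.2%.
Total hours worked growth = (4719.6 − 4600) / 4600 = 2.6%.
Labor's share = 1 − 0.47 = 0.53.
Capital: 0.47 × (-1.2) = -0.564 pp.
Total hours worked: 0.53 × 2.6 = 1.378 pp.
TFP growth = 4.4 − 0.814 = 3.586%.

3.59%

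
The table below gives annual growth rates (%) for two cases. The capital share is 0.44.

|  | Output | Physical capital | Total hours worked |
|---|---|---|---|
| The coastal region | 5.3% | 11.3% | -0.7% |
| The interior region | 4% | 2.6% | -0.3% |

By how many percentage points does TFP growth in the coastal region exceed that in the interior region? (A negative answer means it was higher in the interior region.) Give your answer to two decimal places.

-2.30 percentage points

Labor's share = 1 − 0.44 = 0.56.
The coastal region: TFP = 5.3 − 4.972 + 0.392 = 0.72%.
The interior region: TFP = 4 − 1.144 + 0.168 = 3.024%.
Difference = 0.72 − (3.024) = -2.304 pp.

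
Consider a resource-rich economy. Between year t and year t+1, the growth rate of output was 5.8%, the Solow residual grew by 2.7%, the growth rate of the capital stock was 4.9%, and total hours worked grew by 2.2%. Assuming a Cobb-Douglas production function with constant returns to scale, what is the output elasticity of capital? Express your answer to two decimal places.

gY = gA + α·gK + (1−α)·gL, so gY − gA − gL = α(gK − gL).
5.8 − 2.7 − 2.2 = α × (4.9 − 2.2).
0.9 = 2.7 α, so α = 0.3333.

α = 0.33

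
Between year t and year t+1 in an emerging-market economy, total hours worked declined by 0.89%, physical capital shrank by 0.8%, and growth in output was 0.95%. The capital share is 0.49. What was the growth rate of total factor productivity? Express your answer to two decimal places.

Labor's share = 1 − 0.49 = 0.51.
Physical capital: 0.49 × (-0.8) = -0.392 pp.
Total hours worked: 0.51 × (-0.89) = -0.4539 pp.
TFP growth = 0.95 + 0.8459 = 1.7959%.

Total factor productivity growth was 1.80%.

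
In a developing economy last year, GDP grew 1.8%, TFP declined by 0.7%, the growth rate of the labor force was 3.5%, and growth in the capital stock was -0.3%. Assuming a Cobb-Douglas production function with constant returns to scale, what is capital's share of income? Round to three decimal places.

gY = gA + α·gK + (1−α)·gL, so gY − gA − gL = α(gK − gL).
1.8 + 0.7 − 3.5 = α × (-0.3 − 3.5).
-1 = -3.8 α, so α = 0.26316.

0.263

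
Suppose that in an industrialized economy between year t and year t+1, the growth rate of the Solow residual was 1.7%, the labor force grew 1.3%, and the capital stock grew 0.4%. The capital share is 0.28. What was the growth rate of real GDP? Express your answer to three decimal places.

2.748%

Labor's share = 1 − 0.28 = 0.72.
The capital stock: 0.28 × 0.4 = 0.112 pp.
The labor force: 0.72 × 1.3 = 0.936 pp.
Output growth = 1.7 + 1.048 = 2.748%.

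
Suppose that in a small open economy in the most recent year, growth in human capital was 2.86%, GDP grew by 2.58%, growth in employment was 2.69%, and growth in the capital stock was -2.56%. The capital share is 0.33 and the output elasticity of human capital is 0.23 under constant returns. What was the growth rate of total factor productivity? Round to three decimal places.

1.583%

Labor's share = 1 − 0.33 − 0.23 = 0.44.
The capital stock: 0.33 × (-2.56) = -0.8448 pp.
Human capital: 0.23 × 2.86 = 0.6578 pp.
Employment: 0.44 × 2.69 = 1.1836 pp.
TFP growth = 2.58 − 0.9966 = 1.5834%.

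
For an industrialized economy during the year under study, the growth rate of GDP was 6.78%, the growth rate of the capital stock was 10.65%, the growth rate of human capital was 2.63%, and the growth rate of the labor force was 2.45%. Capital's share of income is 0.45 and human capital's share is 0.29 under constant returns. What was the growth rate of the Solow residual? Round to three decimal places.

Labor's share = 1 − 0.45 − 0.29 = 0.26.
The capital stock: 0.45 × 10.65 = 4.7925 pp.
Human capital: 0.29 × 2.63 = 0.7627 pp.
The labor force: 0.26 × 2.45 = 0.637 pp.
TFP growth = 6.78 − 6.1922 = 0.5878%.

0.588%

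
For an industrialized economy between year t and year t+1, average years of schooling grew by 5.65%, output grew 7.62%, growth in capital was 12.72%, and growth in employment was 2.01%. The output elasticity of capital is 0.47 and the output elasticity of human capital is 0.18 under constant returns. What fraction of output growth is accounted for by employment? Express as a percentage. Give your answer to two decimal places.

Employment accounted for 9.23% of growth.

Labor's share = 1 − 0.47 − 0.18 = 0.35.
Employment contributed 0.35 × 2.01 = 0.7035 pp.
Share of growth = 0.7035 / 7.62 × 100 = 9.2323%.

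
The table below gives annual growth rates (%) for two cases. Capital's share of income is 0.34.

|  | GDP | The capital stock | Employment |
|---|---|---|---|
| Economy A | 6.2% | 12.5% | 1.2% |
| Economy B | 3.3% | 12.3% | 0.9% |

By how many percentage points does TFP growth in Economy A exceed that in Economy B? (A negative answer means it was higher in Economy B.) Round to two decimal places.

2.63 percentage points

Labor's share = 1 − 0.34 = 0.66.
Economy A: TFP = 6.2 − 4.25 − 0.792 = 1.158%.
Economy B: TFP = 3.3 − 4.182 − 0.594 = -1.476%.
Difference = 1.158 − (-1.476) = 2.634 pp.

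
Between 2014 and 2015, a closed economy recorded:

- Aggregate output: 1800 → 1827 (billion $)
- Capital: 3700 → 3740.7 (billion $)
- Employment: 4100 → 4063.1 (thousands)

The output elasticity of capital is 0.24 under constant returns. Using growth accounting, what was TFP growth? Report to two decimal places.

1.92%

Aggregate output growth = (1827 − 1800) / 1800 = 1.5%.
Capital growth = (3740.7 − 3700) / 3700 = 1.1%.
Employment growth = (4063.1 − 4100) / 4100 = -0.9%.
Labor's share = 1 − 0.24 = 0.76.
Capital: 0.24 × 1.1 = 0.264 pp.
Employment: 0.76 × (-0.9) = -0.684 pp.
TFP growth = 1.5 + 0.42 = 1.92%.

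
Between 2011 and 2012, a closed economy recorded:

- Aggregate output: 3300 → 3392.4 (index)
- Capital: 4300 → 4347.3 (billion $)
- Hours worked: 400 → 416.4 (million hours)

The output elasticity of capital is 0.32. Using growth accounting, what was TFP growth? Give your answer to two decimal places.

-0.34%

Aggregate output growth = (3392.4 − 3300) / 3300 = 2.8%.
Capital growth = (4347.3 − 4300) / 4300 = 1.1%.
Hours worked growth = (416.4 − 400) / 400 = 4.1%.
Labor's share = 1 − 0.32 = 0.68.
Capital: 0.32 × 1.1 = 0.352 pp.
Hours worked: 0.68 × 4.1 = 2.788 pp.
TFP growth = 2.8 − 3.14 = -0.34%.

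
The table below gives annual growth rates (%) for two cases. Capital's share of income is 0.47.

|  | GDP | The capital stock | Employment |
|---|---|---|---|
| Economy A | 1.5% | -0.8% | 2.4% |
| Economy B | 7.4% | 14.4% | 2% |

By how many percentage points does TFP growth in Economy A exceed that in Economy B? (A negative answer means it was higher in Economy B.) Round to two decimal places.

Labor's share = 1 − 0.47 = 0.53.
Economy A: TFP = 1.5 + 0.376 − 1.272 = 0.604%.
Economy B: TFP = 7.4 − 6.768 − 1.06 = -0.428%.
Difference = 0.604 − (-0.428) = 1.032 pp.

1.03 percentage points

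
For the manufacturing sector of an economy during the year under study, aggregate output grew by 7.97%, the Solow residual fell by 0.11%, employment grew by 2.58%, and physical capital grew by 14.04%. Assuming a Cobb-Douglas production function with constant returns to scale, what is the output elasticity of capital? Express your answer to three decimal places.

α = 0.480

gY = gA + α·gK + (1−α)·gL, so gY − gA − gL = α(gK − gL).
7.97 + 0.11 − 2.58 = α × (14.04 − 2.58).
5.5 = 11.46 α, so α = 0.47993.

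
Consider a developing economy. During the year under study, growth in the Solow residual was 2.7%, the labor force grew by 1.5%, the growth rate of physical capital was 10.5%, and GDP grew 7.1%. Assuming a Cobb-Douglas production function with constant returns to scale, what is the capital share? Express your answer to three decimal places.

α = 0.322

gY = gA + α·gK + (1−α)·gL, so gY − gA − gL = α(gK − gL).
7.1 − 2.7 − 1.5 = α × (10.5 − 1.5).
2.9 = 9 α, so α = 0.32222.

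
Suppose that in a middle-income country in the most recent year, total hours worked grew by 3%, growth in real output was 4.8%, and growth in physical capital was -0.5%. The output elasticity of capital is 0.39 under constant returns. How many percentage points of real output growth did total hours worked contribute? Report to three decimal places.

1.830

Labor's share = 1 − 0.39 = 0.61.
Contribution = share × growth = 0.61 × 3 = 1.83 pp.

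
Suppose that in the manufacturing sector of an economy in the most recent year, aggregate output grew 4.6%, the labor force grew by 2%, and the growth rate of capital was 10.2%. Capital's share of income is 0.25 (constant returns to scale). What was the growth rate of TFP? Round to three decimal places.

0.550%

Labor's share = 1 − 0.25 = 0.75.
Capital: 0.25 × 10.2 = 2.55 pp.
The labor force: 0.75 × 2 = 1.5 pp.
TFP growth = 4.6 − 4.05 = 0.55%.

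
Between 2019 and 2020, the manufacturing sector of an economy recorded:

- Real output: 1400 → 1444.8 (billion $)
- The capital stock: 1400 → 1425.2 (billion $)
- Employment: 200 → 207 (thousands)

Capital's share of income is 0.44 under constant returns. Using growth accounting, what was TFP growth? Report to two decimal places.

Real output growth = (1444.8 − 1400) / 1400 = 3.2%.
The capital stock growth = (1425.2 − 1400) / 1400 = 1.8%.
Employment growth = (207 − 200) / 200 = 3.5%.
Labor's share = 1 − 0.44 = 0.56.
The capital stock: 0.44 × 1.8 = 0.792 pp.
Employment: 0.56 × 3.5 = 1.96 pp.
TFP growth = 3.2 − 2.752 = 0.448%.

0.45%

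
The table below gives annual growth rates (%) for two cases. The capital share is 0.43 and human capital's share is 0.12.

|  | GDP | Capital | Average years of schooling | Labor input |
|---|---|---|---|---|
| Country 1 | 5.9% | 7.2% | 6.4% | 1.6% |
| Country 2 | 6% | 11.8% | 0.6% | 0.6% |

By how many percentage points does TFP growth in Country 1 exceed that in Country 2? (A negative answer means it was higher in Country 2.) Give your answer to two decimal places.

0.73 percentage points

Labor's share = 1 − 0.43 − 0.12 = 0.45.
Country 1: TFP = 5.9 − 3.096 − 0.768 − 0.72 = 1.316%.
Country 2: TFP = 6 − 5.074 − 0.072 − 0.27 = 0.584%.
Difference = 1.316 − (0.584) = 0.732 pp.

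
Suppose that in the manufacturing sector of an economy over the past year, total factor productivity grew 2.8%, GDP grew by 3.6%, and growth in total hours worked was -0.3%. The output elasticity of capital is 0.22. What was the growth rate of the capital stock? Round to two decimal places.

Labor's share = 1 − 0.22 = 0.78.
gY = gA + 0.78×(-0.3) + 0.22×g.
0.22×g = 3.6 − 2.8 + 0.234 = 1.034.
g = 1.034 / 0.22 = 4.7%.

The capital stock growth was 4.70%.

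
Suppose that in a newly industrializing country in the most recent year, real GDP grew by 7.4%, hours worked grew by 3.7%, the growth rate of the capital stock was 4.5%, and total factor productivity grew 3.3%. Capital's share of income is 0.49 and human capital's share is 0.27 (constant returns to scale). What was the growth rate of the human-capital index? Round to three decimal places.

Labor's share = 1 − 0.49 − 0.27 = 0.24.
gY = gA + 0.49×4.5 + 0.24×3.7 + 0.27×g.
0.27×g = 7.4 − 3.3 − 3.093 = 1.007.
g = 1.007 / 0.27 = 3.72963%.

The human-capital index grew 3.730%.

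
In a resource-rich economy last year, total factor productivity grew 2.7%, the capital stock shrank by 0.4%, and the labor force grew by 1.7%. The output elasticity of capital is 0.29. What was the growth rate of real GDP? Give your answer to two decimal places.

Labor's share = 1 − 0.29 = 0.71.
The capital stock: 0.29 × (-0.4) = -0.116 pp.
The labor force: 0.71 × 1.7 = 1.207 pp.
Output growth = 2.7 + 1.091 = 3.791%.

Real GDP growth was 3.79%.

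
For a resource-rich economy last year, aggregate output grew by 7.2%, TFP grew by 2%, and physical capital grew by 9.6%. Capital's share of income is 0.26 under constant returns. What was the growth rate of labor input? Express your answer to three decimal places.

Labor's share = 1 − 0.26 = 0.74.
gY = gA + 0.26×9.6 + 0.74×g.
0.74×g = 7.2 − 2 − 2.496 = 2.704.
g = 2.704 / 0.74 = 3.65405%.

Labor input grew 3.654%.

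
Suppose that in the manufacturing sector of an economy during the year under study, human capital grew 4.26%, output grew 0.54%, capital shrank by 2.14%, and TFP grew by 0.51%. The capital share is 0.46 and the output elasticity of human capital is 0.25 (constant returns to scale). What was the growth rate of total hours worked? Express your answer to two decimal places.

-0.17%

Labor's share = 1 − 0.46 − 0.25 = 0.29.
gY = gA + 0.46×(-2.14) + 0.25×4.26 + 0.29×g.
0.29×g = 0.54 − 0.51 − 0.0806 = -0.0506.
g = -0.0506 / 0.29 = -0.1745%.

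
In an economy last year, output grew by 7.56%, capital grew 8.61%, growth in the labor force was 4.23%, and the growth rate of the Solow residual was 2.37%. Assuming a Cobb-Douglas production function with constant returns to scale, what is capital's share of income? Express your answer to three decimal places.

0.219

gY = gA + α·gK + (1−α)·gL, so gY − gA − gL = α(gK − gL).
7.56 − 2.37 − 4.23 = α × (8.61 − 4.23).
0.96 = 4.38 α, so α = 0.21918.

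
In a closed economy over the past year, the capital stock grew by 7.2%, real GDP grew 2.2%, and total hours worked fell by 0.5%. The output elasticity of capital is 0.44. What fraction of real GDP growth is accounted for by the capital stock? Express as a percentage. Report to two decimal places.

144.00%

The capital stock contributed 0.44 × 7.2 = 3.168 pp.
Share of growth = 3.168 / 2.2 × 100 = 144%.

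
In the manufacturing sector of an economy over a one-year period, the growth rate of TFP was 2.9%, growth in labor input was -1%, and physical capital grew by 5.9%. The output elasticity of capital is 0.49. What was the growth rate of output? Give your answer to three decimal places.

5.281%

Labor's share = 1 − 0.49 = 0.51.
Physical capital: 0.49 × 5.9 = 2.891 pp.
Labor input: 0.51 × (-1) = -0.51 pp.
Output growth = 2.9 + 2.381 = 5.281%.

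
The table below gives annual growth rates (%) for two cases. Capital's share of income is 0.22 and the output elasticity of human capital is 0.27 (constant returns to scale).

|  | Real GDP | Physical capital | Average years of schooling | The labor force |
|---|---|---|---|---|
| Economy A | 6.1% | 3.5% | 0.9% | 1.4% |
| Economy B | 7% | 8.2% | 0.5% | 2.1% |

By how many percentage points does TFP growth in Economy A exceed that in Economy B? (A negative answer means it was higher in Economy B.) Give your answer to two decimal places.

0.38 percentage points

Labor's share = 1 − 0.22 − 0.27 = 0.51.
Economy A: TFP = 6.1 − 0.77 − 0.243 − 0.714 = 4.373%.
Economy B: TFP = 7 − 1.804 − 0.135 − 1.071 = 3.99%.
Difference = 4.373 − (3.99) = 0.383 pp.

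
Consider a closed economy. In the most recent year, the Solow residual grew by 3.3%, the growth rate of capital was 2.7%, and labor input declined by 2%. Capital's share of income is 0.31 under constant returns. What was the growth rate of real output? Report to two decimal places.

2.76%

Labor's share = 1 − 0.31 = 0.69.
Capital: 0.31 × 2.7 = 0.837 pp.
Labor input: 0.69 × (-2) = -1.38 pp.
Output growth = 3.3 + (-0.543) = 2.757%.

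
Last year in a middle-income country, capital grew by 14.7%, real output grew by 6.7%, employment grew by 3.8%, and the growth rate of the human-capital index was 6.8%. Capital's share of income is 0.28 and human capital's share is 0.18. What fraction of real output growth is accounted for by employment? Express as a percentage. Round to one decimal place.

30.6%

Labor's share = 1 − 0.28 − 0.18 = 0.54.
Employment contributed 0.54 × 3.8 = 2.052 pp.
Share of growth = 2.052 / 6.7 × 100 = 30.627%.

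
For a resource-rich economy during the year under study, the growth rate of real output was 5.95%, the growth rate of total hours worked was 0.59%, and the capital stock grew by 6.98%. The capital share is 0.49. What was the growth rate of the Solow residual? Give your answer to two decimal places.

The Solow residual growth was 2.23%.

Labor's share = 1 − 0.49 = 0.51.
The capital stock: 0.49 × 6.98 = 3.4202 pp.
Total hours worked: 0.51 × 0.59 = 0.3009 pp.
TFP growth = 5.95 − 3.7211 = 2.2289%.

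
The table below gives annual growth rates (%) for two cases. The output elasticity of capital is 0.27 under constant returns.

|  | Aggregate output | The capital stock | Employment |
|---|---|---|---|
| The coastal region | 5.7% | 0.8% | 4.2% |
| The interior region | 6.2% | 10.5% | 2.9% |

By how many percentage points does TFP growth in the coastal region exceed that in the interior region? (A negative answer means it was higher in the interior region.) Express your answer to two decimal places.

Labor's share = 1 − 0.27 = 0.73.
The coastal region: TFP = 5.7 − 0.216 − 3.066 = 2.418%.
The interior region: TFP = 6.2 − 2.835 − 2.117 = 1.248%.
Difference = 2.418 − (1.248) = 1.17 pp.

1.17 percentage points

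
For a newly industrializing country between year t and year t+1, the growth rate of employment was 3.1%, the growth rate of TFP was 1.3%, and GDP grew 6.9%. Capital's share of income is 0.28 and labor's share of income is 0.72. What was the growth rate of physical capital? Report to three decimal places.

Physical capital grew 12.029%.

Labor's share = 1 − 0.28 = 0.72.
gY = gA + 0.72×3.1 + 0.28×g.
0.28×g = 6.9 − 1.3 − 2.232 = 3.368.
g = 3.368 / 0.28 = 12.02857%.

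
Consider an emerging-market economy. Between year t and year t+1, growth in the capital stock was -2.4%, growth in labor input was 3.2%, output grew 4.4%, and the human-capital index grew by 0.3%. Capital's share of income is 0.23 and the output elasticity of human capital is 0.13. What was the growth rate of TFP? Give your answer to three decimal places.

TFP growth was 2.865%.

Labor's share = 1 − 0.23 − 0.13 = 0.64.
The capital stock: 0.23 × (-2.4) = -0.552 pp.
The human-capital index: 0.13 × 0.3 = 0.039 pp.
Labor input: 0.64 × 3.2 = 2.048 pp.
TFP growth = 4.4 − 1.535 = 2.865%.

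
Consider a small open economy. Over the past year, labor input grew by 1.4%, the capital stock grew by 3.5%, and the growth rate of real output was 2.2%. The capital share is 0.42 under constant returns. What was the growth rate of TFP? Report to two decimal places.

-0.08%

Labor's share = 1 − 0.42 = 0.58.
The capital stock: 0.42 × 3.5 = 1.47 pp.
Labor input: 0.58 × 1.4 = 0.812 pp.
TFP growth = 2.2 − 2.282 = -0.082%.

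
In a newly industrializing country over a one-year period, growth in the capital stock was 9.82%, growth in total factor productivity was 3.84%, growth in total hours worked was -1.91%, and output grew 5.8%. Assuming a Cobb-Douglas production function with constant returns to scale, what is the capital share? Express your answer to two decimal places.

gY = gA + α·gK + (1−α)·gL, so gY − gA − gL = α(gK − gL).
5.8 − 3.84 + 1.91 = α × (9.82 − (-1.91)).
3.87 = 11.73 α, so α = 0.3299.

α = 0.33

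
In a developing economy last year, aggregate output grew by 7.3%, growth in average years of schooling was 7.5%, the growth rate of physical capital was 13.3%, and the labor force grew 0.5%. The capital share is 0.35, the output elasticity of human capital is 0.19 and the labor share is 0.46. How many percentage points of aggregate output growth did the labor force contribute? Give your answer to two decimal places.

0.23

Labor's share = 1 − 0.35 − 0.19 = 0.46.
Contribution = share × growth = 0.46 × 0.5 = 0.23 pp.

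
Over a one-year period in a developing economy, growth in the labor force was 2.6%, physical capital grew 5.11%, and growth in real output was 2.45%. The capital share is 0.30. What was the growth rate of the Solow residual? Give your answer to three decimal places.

-0.903%

Labor's share = 1 − 0.3 = 0.7.
Physical capital: 0.3 × 5.11 = 1.533 pp.
The labor force: 0.7 × 2.6 = 1.82 pp.
TFP growth = 2.45 − 3.353 = -0.903%.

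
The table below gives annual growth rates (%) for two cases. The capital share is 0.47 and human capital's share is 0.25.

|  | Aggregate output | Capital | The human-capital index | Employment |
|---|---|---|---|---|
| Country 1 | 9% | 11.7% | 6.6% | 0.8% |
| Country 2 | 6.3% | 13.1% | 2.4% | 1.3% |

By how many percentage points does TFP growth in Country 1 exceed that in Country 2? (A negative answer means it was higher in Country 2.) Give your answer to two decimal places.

Labor's share = 1 − 0.47 − 0.25 = 0.28.
Country 1: TFP = 9 − 5.499 − 1.65 − 0.224 = 1.627%.
Country 2: TFP = 6.3 − 6.157 − 0.6 − 0.364 = -0.821%.
Difference = 1.627 − (-0.821) = 2.448 pp.

2.45 percentage points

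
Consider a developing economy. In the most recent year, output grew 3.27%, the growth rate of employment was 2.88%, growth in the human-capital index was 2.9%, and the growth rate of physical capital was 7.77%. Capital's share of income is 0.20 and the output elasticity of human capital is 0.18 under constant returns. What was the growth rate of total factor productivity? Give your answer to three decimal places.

Labor's share = 1 − 0.2 − 0.18 = 0.62.
Physical capital: 0.2 × 7.77 = 1.554 pp.
The human-capital index: 0.18 × 2.9 = 0.522 pp.
Employment: 0.62 × 2.88 = 1.7856 pp.
TFP growth = 3.27 − 3.8616 = -0.5916%.

-0.592%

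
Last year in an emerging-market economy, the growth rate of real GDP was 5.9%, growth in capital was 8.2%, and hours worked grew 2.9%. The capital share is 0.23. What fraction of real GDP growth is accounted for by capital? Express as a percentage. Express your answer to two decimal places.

Capital contributed 0.23 × 8.2 = 1.886 pp.
Share of growth = 1.886 / 5.9 × 100 = 31.9661%.

31.97%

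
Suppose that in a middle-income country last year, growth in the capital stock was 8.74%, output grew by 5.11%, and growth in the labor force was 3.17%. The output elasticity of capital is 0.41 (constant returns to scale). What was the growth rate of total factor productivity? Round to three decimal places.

-0.344%

Labor's share = 1 − 0.41 = 0.59.
The capital stock: 0.41 × 8.74 = 3.5834 pp.
The labor force: 0.59 × 3.17 = 1.8703 pp.
TFP growth = 5.11 − 5.4537 = -0.3437%.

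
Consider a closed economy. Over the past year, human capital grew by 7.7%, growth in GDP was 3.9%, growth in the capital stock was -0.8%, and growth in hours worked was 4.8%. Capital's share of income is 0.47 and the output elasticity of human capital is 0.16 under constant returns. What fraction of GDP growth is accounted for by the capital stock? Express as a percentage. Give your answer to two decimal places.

The capital stock accounted for -9.64% of growth.

The capital stock contributed 0.47 × (-0.8) = -0.376 pp.
Share of growth = -0.376 / 3.9 × 100 = -9.641%.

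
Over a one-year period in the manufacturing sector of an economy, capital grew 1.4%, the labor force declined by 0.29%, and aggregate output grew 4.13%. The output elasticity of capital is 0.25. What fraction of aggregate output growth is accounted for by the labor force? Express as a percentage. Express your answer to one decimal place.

Labor's share = 1 − 0.25 = 0.75.
The labor force contributed 0.75 × (-0.29) = -0.2175 pp.
Share of growth = -0.2175 / 4.13 × 100 = -5.266%.

-5.3%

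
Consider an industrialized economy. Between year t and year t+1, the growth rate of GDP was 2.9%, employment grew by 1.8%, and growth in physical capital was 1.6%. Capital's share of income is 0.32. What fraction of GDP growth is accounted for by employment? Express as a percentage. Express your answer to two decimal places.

42.21%

Labor's share = 1 − 0.32 = 0.68.
Employment contributed 0.68 × 1.8 = 1.224 pp.
Share of growth = 1.224 / 2.9 × 100 = 42.2069%.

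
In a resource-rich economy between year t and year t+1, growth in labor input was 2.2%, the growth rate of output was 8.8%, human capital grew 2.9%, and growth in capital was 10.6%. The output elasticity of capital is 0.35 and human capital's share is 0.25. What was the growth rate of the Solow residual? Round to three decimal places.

The Solow residual growth was 3.485%.

Labor's share = 1 − 0.35 − 0.25 = 0.4.
Capital: 0.35 × 10.6 = 3.71 pp.
Human capital: 0.25 × 2.9 = 0.725 pp.
Labor input: 0.4 × 2.2 = 0.88 pp.
TFP growth = 8.8 − 5.315 = 3.485%.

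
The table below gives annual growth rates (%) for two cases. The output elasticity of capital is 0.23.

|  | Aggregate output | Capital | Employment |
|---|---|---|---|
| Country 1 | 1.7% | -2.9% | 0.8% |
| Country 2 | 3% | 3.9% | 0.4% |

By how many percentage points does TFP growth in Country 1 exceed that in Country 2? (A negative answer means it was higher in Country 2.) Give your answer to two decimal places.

Labor's share = 1 − 0.23 = 0.77.
Country 1: TFP = 1.7 + 0.667 − 0.616 = 1.751%.
Country 2: TFP = 3 − 0.897 − 0.308 = 1.795%.
Difference = 1.751 − (1.795) = -0.044 pp.

-0.04 percentage points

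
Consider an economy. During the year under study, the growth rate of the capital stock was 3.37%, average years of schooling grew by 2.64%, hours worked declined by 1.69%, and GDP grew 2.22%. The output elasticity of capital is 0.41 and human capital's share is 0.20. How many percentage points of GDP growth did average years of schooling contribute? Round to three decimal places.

Contribution = share × growth = 0.2 × 2.64 = 0.528 pp.

0.528 percentage points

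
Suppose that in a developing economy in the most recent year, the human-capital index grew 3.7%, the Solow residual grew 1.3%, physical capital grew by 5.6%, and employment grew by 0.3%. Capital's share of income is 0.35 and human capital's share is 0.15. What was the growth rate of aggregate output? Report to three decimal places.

Labor's share = 1 − 0.35 − 0.15 = 0.5.
Physical capital: 0.35 × 5.6 = 1.96 pp.
The human-capital index: 0.15 × 3.7 = 0.555 pp.
Employment: 0.5 × 0.3 = 0.15 pp.
Output growth = 1.3 + 2.665 = 3.965%.

Aggregate output grew 3.965%.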